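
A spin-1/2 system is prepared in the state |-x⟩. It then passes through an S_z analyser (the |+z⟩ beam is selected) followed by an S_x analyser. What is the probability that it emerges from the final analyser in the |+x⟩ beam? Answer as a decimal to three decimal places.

0.250

First analyser (S_z): from |-x⟩, P(|+z⟩) = 1/2.
After stage 1 the state is |+z⟩; P(|+x⟩) = |⟨+x|+z⟩|² = 1/2.
Joint probability = 1/2 × 1/2 = 0.250.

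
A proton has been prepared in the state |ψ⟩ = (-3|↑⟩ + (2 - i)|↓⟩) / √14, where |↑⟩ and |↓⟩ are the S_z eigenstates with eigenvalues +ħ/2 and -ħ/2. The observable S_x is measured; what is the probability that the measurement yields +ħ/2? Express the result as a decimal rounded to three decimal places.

|+x⟩ = (|↑⟩ + |↓⟩)/√2, so ⟨+x|ψ⟩ = (-1 - i) / (√2·√14).
P = |-1 - i|² / 28 = 2/28.

0.071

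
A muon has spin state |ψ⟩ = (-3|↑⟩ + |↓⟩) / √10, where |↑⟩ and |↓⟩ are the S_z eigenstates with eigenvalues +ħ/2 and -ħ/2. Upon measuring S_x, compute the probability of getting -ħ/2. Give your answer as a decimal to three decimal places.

0.800

|-x⟩ = (|↑⟩ - |↓⟩)/√2, so ⟨-x|ψ⟩ = (-4) / (√2·√10).
P = |-4|² / 20 = 16/20.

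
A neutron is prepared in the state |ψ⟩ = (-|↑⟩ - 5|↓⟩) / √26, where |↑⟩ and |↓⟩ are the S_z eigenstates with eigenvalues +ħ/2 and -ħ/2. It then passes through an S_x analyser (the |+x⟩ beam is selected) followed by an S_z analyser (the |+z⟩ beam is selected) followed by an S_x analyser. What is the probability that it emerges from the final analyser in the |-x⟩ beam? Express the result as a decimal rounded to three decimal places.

First analyser (S_x): P(|+x⟩) = |⟨+x|ψ⟩|² = 36/52.
After stage 1 the state is |+x⟩; P(|+z⟩) = |⟨+z|+x⟩|² = 1/2.
After stage 2 the state is |+z⟩; P(|-x⟩) = |⟨-x|+z⟩|² = 1/2.
Joint probability = 36/52 × 1/2 × 1/2 = 0.173.

0.173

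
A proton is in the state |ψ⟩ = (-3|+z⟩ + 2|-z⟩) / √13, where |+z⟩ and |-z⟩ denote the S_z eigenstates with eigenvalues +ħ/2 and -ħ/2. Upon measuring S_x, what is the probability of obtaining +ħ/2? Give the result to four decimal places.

|+x⟩ = (|+z⟩ + |-z⟩)/√2, so ⟨+x|ψ⟩ = (-1) / (√2·√13).
P = |-1|² / 26 = 1/26.

0.0385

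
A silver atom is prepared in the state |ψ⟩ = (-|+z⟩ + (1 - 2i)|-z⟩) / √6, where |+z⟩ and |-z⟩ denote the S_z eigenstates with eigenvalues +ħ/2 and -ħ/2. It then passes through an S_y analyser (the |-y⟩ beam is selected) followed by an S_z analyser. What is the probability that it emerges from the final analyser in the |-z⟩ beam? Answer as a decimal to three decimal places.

0.083

First analyser (S_y): P(|-y⟩) = |⟨-y|ψ⟩|² = 2/12.
After stage 1 the state is |-y⟩; P(|-z⟩) = |⟨-z|-y⟩|² = 1/2.
Joint probability = 2/12 × 1/2 = 0.083.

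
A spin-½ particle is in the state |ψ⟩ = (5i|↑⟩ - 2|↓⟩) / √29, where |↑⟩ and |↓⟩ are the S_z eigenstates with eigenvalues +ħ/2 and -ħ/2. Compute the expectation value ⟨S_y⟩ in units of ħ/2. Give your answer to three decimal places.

⟨σ_y⟩ = 2 Im(a* b)/(|a|²+|b|²) with a = 5i, b = -2.
a* b = 10i, so ⟨σ_y⟩ = 20/29.
⟨S_y⟩ = (ħ/2)·⟨σ_y⟩.

0.690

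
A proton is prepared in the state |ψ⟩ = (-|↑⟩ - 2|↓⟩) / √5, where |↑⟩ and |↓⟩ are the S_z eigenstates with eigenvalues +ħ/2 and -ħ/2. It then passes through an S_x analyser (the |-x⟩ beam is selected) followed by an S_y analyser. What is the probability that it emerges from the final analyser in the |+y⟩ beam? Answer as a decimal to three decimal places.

0.050

First analyser (S_x): P(|-x⟩) = |⟨-x|ψ⟩|² = 1/10.
After stage 1 the state is |-x⟩; P(|+y⟩) = |⟨+y|-x⟩|² = 1/2.
Joint probability = 1/10 × 1/2 = 0.050.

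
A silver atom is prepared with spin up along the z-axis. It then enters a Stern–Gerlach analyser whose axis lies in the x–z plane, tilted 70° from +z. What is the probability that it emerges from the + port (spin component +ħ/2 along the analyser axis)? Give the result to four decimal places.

0.6710

For spin-½, the probability of finding spin-up along an axis at angle θ to the initial spin direction is cos²(θ/2); spin-down is sin²(θ/2).
θ = 70°, so P = cos²(35°) ≈ 0.6710.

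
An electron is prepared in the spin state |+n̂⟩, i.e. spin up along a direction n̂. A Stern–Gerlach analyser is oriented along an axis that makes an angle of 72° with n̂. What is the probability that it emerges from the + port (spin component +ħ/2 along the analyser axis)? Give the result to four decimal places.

For spin-½, the probability of finding spin-up along an axis at angle θ to the initial spin direction is cos²(θ/2); spin-down is sin²(θ/2).
θ = 72°, so P = cos²(36°) ≈ 0.6545.

0.6545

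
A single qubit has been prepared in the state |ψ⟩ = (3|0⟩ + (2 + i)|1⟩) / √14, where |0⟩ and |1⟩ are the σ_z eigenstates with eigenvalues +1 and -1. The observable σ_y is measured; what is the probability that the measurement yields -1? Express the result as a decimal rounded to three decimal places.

|-y⟩ = (|0⟩ - i|1⟩)/√2, so ⟨-y|ψ⟩ = (2 + 2i) / (√2·√14).
P = |2 + 2i|² / 28 = 8/28.

0.286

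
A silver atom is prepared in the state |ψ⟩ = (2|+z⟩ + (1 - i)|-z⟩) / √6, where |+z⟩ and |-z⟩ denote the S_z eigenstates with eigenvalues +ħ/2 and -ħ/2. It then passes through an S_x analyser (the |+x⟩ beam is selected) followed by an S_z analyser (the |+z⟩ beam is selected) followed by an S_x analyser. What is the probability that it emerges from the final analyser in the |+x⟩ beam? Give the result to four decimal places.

0.2083

First analyser (S_x): P(|+x⟩) = |⟨+x|ψ⟩|² = 10/12.
After stage 1 the state is |+x⟩; P(|+z⟩) = |⟨+z|+x⟩|² = 1/2.
After stage 2 the state is |+z⟩; P(|+x⟩) = |⟨+x|+z⟩|² = 1/2.
Joint probability = 10/12 × 1/2 × 1/2 = 0.2083.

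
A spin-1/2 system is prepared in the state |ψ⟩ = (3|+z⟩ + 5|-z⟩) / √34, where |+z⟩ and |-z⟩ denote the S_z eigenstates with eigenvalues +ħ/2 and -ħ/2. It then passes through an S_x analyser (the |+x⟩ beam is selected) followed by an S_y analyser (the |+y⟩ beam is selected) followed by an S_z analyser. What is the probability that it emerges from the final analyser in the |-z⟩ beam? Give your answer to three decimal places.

First analyser (S_x): P(|+x⟩) = |⟨+x|ψ⟩|² = 64/68.
After stage 1 the state is |+x⟩; P(|+y⟩) = |⟨+y|+x⟩|² = 1/2.
After stage 2 the state is |+y⟩; P(|-z⟩) = |⟨-z|+y⟩|² = 1/2.
Joint probability = 64/68 × 1/2 × 1/2 = 0.235.

0.235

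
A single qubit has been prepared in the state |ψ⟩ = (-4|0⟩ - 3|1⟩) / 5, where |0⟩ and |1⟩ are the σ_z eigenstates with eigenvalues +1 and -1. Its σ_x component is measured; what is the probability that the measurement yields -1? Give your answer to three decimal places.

|-x⟩ = (|0⟩ - |1⟩)/√2, so ⟨-x|ψ⟩ = (-1) / (√2·5).
P = |-1|² / 50 = 1/50.

0.020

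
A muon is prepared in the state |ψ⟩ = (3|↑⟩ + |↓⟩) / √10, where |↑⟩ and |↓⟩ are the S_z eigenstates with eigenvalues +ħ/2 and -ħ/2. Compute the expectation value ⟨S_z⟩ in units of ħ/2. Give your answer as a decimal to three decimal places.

⟨σ_z⟩ = |a|² - |b|² divided by |a|²+|b|², with a, b the |↑⟩, |↓⟩ amplitudes.
= (9 - 1)/10 = 8/10.
⟨S_z⟩ = (ħ/2)·⟨σ_z⟩.

0.800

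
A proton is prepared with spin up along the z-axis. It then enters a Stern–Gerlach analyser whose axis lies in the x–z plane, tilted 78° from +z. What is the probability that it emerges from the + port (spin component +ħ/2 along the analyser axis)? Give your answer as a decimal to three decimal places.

For spin-½, the probability of finding spin-up along an axis at angle θ to the initial spin direction is cos²(θ/2); spin-down is sin²(θ/2).
θ = 78°, so P = cos²(39°) ≈ 0.604.

0.604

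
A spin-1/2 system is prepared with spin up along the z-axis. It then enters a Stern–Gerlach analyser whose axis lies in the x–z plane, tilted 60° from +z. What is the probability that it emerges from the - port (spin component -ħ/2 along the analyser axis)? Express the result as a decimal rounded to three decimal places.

For spin-½, the probability of finding spin-up along an axis at angle θ to the initial spin direction is cos²(θ/2); spin-down is sin²(θ/2).
θ = 60°, so P = sin²(30°) ≈ 0.250.

0.250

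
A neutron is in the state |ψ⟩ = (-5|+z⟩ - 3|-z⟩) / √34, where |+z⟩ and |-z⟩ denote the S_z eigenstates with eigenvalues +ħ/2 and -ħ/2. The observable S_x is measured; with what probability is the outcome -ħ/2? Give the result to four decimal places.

|-x⟩ = (|+z⟩ - |-z⟩)/√2, so ⟨-x|ψ⟩ = (-2) / (√2·√34).
P = |-2|² / 68 = 4/68.

0.0588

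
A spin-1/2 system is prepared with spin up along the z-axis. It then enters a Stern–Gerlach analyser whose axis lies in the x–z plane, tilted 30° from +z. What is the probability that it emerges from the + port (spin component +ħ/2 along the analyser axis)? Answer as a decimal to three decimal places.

For spin-½, the probability of finding spin-up along an axis at angle θ to the initial spin direction is cos²(θ/2); spin-down is sin²(θ/2).
θ = 30°, so P = cos²(15°) ≈ 0.933.

0.933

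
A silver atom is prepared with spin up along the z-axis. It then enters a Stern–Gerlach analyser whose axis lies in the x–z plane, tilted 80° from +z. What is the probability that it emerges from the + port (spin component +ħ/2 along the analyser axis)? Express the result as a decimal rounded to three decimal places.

0.587

For spin-½, the probability of finding spin-up along an axis at angle θ to the initial spin direction is cos²(θ/2); spin-down is sin²(θ/2).
θ = 80°, so P = cos²(40°) ≈ 0.587.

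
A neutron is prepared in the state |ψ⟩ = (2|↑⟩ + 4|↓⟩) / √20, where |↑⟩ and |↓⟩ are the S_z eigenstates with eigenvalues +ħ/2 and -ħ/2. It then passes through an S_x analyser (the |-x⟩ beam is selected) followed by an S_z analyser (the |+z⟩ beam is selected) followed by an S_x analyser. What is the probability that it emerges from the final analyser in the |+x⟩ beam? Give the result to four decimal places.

First analyser (S_x): P(|-x⟩) = |⟨-x|ψ⟩|² = 4/40.
After stage 1 the state is |-x⟩; P(|+z⟩) = |⟨+z|-x⟩|² = 1/2.
After stage 2 the state is |+z⟩; P(|+x⟩) = |⟨+x|+z⟩|² = 1/2.
Joint probability = 4/40 × 1/2 × 1/2 = 0.0250.

0.0250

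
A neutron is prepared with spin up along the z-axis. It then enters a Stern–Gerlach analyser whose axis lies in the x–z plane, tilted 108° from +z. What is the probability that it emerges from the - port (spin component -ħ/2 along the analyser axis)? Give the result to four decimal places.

0.6545

For spin-½, the probability of finding spin-up along an axis at angle θ to the initial spin direction is cos²(θ/2); spin-down is sin²(θ/2).
θ = 108°, so P = sin²(54°) ≈ 0.6545.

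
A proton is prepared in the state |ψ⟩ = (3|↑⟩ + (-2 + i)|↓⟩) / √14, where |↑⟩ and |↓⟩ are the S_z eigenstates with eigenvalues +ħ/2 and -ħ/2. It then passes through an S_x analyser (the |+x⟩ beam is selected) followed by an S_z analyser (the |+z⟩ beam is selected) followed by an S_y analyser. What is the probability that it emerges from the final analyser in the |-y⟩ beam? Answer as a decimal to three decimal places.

0.018

First analyser (S_x): P(|+x⟩) = |⟨+x|ψ⟩|² = 2/28.
After stage 1 the state is |+x⟩; P(|+z⟩) = |⟨+z|+x⟩|² = 1/2.
After stage 2 the state is |+z⟩; P(|-y⟩) = |⟨-y|+z⟩|² = 1/2.
Joint probability = 2/28 × 1/2 × 1/2 = 0.018.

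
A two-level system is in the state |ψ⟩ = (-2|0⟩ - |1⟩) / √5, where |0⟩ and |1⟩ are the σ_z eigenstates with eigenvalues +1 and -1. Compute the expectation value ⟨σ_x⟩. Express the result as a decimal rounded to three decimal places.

⟨σ_x⟩ = 2 Re(a* b)/(|a|²+|b|²) with a = -2, b = -1.
a* b = 2, so ⟨σ_x⟩ = 4/5.

0.800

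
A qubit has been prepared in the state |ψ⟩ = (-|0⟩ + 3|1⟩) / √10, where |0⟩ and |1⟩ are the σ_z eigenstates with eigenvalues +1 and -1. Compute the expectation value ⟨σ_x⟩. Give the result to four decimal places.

⟨σ_x⟩ = 2 Re(a* b)/(|a|²+|b|²) with a = -1, b = 3.
a* b = -3, so ⟨σ_x⟩ = -6/10.

-0.6000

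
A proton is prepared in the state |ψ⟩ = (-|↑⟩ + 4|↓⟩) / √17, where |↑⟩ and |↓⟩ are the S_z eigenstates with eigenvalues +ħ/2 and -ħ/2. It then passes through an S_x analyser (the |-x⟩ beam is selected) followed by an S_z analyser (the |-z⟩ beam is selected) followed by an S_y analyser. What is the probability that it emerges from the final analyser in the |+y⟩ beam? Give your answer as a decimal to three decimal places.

First analyser (S_x): P(|-x⟩) = |⟨-x|ψ⟩|² = 25/34.
After stage 1 the state is |-x⟩; P(|-z⟩) = |⟨-z|-x⟩|² = 1/2.
After stage 2 the state is |-z⟩; P(|+y⟩) = |⟨+y|-z⟩|² = 1/2.
Joint probability = 25/34 × 1/2 × 1/2 = 0.184.

0.184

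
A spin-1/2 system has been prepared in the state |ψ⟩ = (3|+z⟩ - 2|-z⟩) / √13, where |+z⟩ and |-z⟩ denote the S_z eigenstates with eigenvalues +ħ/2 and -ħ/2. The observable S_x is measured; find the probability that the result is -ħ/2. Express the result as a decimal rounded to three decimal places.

0.962

|-x⟩ = (|+z⟩ - |-z⟩)/√2, so ⟨-x|ψ⟩ = (5) / (√2·√13).
P = |5|² / 26 = 25/26.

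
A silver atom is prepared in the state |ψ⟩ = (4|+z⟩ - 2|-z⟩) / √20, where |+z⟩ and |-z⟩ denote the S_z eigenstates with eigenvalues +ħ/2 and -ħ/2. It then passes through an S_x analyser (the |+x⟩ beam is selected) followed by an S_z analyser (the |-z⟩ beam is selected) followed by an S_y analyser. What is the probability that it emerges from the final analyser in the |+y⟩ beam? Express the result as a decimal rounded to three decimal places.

0.025

First analyser (S_x): P(|+x⟩) = |⟨+x|ψ⟩|² = 4/40.
After stage 1 the state is |+x⟩; P(|-z⟩) = |⟨-z|+x⟩|² = 1/2.
After stage 2 the state is |-z⟩; P(|+y⟩) = |⟨+y|-z⟩|² = 1/2.
Joint probability = 4/40 × 1/2 × 1/2 = 0.025.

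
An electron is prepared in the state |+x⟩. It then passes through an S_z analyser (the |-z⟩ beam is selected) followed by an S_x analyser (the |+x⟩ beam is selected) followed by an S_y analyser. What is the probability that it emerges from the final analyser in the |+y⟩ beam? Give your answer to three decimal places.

0.125

First analyser (S_z): from |+x⟩, P(|-z⟩) = 1/2.
After stage 1 the state is |-z⟩; P(|+x⟩) = |⟨+x|-z⟩|² = 1/2.
After stage 2 the state is |+x⟩; P(|+y⟩) = |⟨+y|+x⟩|² = 1/2.
Joint probability = 1/2 × 1/2 × 1/2 = 0.125.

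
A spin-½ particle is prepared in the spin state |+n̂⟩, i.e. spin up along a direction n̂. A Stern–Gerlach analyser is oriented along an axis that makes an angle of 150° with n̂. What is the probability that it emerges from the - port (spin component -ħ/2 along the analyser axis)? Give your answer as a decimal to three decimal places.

0.933

For spin-½, the probability of finding spin-up along an axis at angle θ to the initial spin direction is cos²(θ/2); spin-down is sin²(θ/2).
θ = 150°, so P = sin²(75°) ≈ 0.933.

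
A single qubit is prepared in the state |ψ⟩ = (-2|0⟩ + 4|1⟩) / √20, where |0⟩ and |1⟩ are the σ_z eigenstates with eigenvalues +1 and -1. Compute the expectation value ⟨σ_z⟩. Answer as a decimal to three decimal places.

-0.600

⟨σ_z⟩ = |a|² - |b|² divided by |a|²+|b|², with a, b the |0⟩, |1⟩ amplitudes.
= (4 - 16)/20 = -12/20.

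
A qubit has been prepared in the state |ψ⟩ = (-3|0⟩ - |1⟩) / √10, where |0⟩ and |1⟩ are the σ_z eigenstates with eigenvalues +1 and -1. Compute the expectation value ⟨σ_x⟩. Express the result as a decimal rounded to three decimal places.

0.600

⟨σ_x⟩ = 2 Re(a* b)/(|a|²+|b|²) with a = -3, b = -1.
a* b = 3, so ⟨σ_x⟩ = 6/10.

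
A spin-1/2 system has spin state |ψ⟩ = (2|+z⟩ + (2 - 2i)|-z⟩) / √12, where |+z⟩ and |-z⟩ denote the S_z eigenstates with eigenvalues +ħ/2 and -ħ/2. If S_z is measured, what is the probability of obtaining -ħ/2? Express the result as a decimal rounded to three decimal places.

0.667

The -ħ/2 outcome corresponds to |-z⟩. Its amplitude in |ψ⟩ is (2 - 2i)/√12.
P = |2 - 2i|² / 12 = 8/12.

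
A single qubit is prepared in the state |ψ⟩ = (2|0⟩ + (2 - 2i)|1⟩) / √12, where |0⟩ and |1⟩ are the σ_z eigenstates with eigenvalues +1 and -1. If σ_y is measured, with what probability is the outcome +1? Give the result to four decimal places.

0.1667

|+y⟩ = (|0⟩ + i|1⟩)/√2, so ⟨+y|ψ⟩ = (-2i) / (√2·√12).
P = |-2i|² / 24 = 4/24.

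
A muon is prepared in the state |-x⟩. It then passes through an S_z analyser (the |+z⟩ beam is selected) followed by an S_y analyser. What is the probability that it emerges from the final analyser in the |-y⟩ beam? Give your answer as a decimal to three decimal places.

First analyser (S_z): from |-x⟩, P(|+z⟩) = 1/2.
After stage 1 the state is |+z⟩; P(|-y⟩) = |⟨-y|+z⟩|² = 1/2.
Joint probability = 1/2 × 1/2 = 0.250.

0.250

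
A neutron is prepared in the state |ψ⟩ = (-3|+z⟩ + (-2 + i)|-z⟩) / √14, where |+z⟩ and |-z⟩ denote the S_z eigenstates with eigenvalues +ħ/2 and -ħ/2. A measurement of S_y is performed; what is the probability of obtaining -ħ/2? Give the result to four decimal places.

0.7143

|-y⟩ = (|+z⟩ - i|-z⟩)/√2, so ⟨-y|ψ⟩ = (-4 - 2i) / (√2·√14).
P = |-4 - 2i|² / 28 = 20/28.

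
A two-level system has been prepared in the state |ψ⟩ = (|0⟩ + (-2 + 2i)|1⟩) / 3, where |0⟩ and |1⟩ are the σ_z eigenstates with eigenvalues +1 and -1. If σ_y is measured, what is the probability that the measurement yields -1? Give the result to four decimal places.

0.2778

|-y⟩ = (|0⟩ - i|1⟩)/√2, so ⟨-y|ψ⟩ = (-1 - 2i) / (√2·3).
P = |-1 - 2i|² / 18 = 5/18.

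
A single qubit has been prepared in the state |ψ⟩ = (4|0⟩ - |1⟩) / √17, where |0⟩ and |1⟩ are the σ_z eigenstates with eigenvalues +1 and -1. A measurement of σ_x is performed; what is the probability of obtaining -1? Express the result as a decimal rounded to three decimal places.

0.735

|-x⟩ = (|0⟩ - |1⟩)/√2, so ⟨-x|ψ⟩ = (5) / (√2·√17).
P = |5|² / 34 = 25/34.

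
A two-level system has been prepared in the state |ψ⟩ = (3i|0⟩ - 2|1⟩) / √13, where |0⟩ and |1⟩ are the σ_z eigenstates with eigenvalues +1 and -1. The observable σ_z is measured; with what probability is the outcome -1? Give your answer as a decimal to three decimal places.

The -1 outcome corresponds to |1⟩. Its amplitude in |ψ⟩ is -2/√13.
P = |-2|² / 13 = 4/13.

0.308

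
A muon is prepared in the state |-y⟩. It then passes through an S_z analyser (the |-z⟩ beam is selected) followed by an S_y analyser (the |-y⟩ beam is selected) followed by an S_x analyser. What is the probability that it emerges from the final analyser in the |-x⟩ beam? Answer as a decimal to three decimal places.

First analyser (S_z): from |-y⟩, P(|-z⟩) = 1/2.
After stage 1 the state is |-z⟩; P(|-y⟩) = |⟨-y|-z⟩|² = 1/2.
After stage 2 the state is |-y⟩; P(|-x⟩) = |⟨-x|-y⟩|² = 1/2.
Joint probability = 1/2 × 1/2 × 1/2 = 0.125.

0.125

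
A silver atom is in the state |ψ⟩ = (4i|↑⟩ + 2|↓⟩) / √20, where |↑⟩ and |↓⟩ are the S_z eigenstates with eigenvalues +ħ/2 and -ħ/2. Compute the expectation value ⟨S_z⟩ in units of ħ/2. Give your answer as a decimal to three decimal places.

0.600

⟨σ_z⟩ = |a|² - |b|² divided by |a|²+|b|², with a, b the |↑⟩, |↓⟩ amplitudes.
= (16 - 4)/20 = 12/20.
⟨S_z⟩ = (ħ/2)·⟨σ_z⟩.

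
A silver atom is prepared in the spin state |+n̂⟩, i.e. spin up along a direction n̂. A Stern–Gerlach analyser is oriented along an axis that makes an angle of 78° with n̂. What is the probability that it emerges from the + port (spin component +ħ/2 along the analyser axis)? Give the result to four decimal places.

0.6040

For spin-½, the probability of finding spin-up along an axis at angle θ to the initial spin direction is cos²(θ/2); spin-down is sin²(θ/2).
θ = 78°, so P = cos²(39°) ≈ 0.6040.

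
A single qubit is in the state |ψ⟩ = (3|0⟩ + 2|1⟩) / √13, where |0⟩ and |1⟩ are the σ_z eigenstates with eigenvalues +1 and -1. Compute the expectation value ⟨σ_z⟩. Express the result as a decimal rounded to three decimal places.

⟨σ_z⟩ = |a|² - |b|² divided by |a|²+|b|², with a, b the |0⟩, |1⟩ amplitudes.
= (9 - 4)/13 = 5/13.

0.385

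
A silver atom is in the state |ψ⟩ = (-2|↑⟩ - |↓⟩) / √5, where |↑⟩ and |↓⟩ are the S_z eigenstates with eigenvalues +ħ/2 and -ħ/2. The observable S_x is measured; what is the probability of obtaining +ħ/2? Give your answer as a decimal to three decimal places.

|+x⟩ = (|↑⟩ + |↓⟩)/√2, so ⟨+x|ψ⟩ = (-3) / (√2·√5).
P = |-3|² / 10 = 9/10.

0.900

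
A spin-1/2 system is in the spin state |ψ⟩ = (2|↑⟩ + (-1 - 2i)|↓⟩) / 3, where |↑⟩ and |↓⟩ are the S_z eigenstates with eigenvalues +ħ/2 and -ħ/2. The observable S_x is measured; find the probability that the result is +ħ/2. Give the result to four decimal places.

|+x⟩ = (|↑⟩ + |↓⟩)/√2, so ⟨+x|ψ⟩ = (1 - 2i) / (√2·3).
P = |1 - 2i|² / 18 = 5/18.

0.2778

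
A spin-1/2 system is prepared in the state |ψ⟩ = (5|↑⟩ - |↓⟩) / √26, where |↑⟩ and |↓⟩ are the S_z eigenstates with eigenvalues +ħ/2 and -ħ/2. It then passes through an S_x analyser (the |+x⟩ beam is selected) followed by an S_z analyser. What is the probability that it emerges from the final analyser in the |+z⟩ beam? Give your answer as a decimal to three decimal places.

0.154

First analyser (S_x): P(|+x⟩) = |⟨+x|ψ⟩|² = 16/52.
After stage 1 the state is |+x⟩; P(|+z⟩) = |⟨+z|+x⟩|² = 1/2.
Joint probability = 16/52 × 1/2 = 0.154.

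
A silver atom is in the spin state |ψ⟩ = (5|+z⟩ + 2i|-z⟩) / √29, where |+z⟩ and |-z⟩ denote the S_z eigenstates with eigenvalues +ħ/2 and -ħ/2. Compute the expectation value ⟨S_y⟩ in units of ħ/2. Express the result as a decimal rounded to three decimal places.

⟨σ_y⟩ = 2 Im(a* b)/(|a|²+|b|²) with a = 5, b = 2i.
a* b = 10i, so ⟨σ_y⟩ = 20/29.
⟨S_y⟩ = (ħ/2)·⟨σ_y⟩.

0.690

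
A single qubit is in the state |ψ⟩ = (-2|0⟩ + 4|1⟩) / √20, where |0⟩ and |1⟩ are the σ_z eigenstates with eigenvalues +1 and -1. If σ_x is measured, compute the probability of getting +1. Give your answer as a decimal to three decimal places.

|+x⟩ = (|0⟩ + |1⟩)/√2, so ⟨+x|ψ⟩ = (2) / (√2·√20).
P = |2|² / 40 = 4/40.

0.100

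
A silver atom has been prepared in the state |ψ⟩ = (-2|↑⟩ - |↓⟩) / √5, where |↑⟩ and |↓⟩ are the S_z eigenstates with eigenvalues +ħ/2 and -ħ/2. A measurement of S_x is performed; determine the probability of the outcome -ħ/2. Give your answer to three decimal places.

0.100

|-x⟩ = (|↑⟩ - |↓⟩)/√2, so ⟨-x|ψ⟩ = (-1) / (√2·√5).
P = |-1|² / 10 = 1/10.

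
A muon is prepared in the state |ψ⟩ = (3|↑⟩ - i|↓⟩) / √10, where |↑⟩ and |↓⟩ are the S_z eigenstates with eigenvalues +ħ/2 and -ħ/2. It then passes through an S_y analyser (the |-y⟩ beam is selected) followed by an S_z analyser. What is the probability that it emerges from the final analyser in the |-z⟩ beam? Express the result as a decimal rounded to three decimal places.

0.400

First analyser (S_y): P(|-y⟩) = |⟨-y|ψ⟩|² = 16/20.
After stage 1 the state is |-y⟩; P(|-z⟩) = |⟨-z|-y⟩|² = 1/2.
Joint probability = 16/20 × 1/2 = 0.400.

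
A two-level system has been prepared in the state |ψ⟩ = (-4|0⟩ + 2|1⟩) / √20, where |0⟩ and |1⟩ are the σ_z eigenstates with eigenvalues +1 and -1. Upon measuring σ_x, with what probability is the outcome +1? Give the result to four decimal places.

|+x⟩ = (|0⟩ + |1⟩)/√2, so ⟨+x|ψ⟩ = (-2) / (√2·√20).
P = |-2|² / 40 = 4/40.

0.1000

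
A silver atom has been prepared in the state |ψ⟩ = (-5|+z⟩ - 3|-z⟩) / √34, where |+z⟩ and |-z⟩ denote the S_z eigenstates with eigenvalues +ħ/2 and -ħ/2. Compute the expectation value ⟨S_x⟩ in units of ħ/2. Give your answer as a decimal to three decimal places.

⟨σ_x⟩ = 2 Re(a* b)/(|a|²+|b|²) with a = -5, b = -3.
a* b = 15, so ⟨σ_x⟩ = 30/34.
⟨S_x⟩ = (ħ/2)·⟨σ_x⟩.

0.882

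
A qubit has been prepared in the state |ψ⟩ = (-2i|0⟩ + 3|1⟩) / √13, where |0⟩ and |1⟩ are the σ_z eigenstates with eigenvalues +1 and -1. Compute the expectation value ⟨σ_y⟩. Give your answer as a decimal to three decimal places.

⟨σ_y⟩ = 2 Im(a* b)/(|a|²+|b|²) with a = -2i, b = 3.
a* b = 6i, so ⟨σ_y⟩ = 12/13.

0.923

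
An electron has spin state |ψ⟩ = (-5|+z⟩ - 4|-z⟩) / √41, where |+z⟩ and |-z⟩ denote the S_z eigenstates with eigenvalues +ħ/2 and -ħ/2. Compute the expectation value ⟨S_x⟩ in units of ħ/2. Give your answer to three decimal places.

⟨σ_x⟩ = 2 Re(a* b)/(|a|²+|b|²) with a = -5, b = -4.
a* b = 20, so ⟨σ_x⟩ = 40/41.
⟨S_x⟩ = (ħ/2)·⟨σ_x⟩.

0.976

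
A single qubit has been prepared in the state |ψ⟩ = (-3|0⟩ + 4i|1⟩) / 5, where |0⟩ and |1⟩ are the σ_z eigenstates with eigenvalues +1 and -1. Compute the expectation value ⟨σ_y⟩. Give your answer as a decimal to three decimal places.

⟨σ_y⟩ = 2 Im(a* b)/(|a|²+|b|²) with a = -3, b = 4i.
a* b = -12i, so ⟨σ_y⟩ = -24/25.

-0.960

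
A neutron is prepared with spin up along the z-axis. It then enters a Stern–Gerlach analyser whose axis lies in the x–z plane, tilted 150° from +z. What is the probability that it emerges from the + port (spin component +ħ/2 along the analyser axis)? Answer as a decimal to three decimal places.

For spin-½, the probability of finding spin-up along an axis at angle θ to the initial spin direction is cos²(θ/2); spin-down is sin²(θ/2).
θ = 150°, so P = cos²(75°) ≈ 0.067.

0.067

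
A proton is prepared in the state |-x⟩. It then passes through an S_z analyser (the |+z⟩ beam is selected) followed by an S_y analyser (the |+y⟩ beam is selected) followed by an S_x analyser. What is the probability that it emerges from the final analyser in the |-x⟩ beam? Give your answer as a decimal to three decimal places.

0.125

First analyser (S_z): from |-x⟩, P(|+z⟩) = 1/2.
After stage 1 the state is |+z⟩; P(|+y⟩) = |⟨+y|+z⟩|² = 1/2.
After stage 2 the state is |+y⟩; P(|-x⟩) = |⟨-x|+y⟩|² = 1/2.
Joint probability = 1/2 × 1/2 × 1/2 = 0.125.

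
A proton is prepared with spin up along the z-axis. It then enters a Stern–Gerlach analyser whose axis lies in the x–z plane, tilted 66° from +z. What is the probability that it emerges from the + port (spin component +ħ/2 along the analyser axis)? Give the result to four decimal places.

For spin-½, the probability of finding spin-up along an axis at angle θ to the initial spin direction is cos²(θ/2); spin-down is sin²(θ/2).
θ = 66°, so P = cos²(33°) ≈ 0.7034.

0.7034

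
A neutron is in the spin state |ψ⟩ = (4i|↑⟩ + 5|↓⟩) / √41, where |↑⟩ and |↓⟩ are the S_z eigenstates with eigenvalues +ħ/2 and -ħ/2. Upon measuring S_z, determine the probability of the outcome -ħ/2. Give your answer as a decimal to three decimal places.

0.610

The -ħ/2 outcome corresponds to |↓⟩. Its amplitude in |ψ⟩ is 5/√41.
P = |5|² / 41 = 25/41.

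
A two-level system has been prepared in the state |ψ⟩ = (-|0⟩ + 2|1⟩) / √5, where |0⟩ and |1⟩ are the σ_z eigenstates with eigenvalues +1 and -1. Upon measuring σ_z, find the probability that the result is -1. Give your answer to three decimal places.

0.800

The -1 outcome corresponds to |1⟩. Its amplitude in |ψ⟩ is 2/√5.
P = |2|² / 5 = 4/5.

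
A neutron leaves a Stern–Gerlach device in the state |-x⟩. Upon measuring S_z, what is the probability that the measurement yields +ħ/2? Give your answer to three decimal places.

In the S_z basis, |-x⟩ = (|+z⟩ - |-z⟩)/√2 and |+z⟩ = |+z⟩.
|⟨+z|-x⟩|² = 1/2.

0.500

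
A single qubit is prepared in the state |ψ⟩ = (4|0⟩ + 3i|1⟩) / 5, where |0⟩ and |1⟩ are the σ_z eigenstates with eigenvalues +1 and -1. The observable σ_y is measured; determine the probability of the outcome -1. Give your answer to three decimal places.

|-y⟩ = (|0⟩ - i|1⟩)/√2, so ⟨-y|ψ⟩ = (1) / (√2·5).
P = |1|² / 50 = 1/50.

0.020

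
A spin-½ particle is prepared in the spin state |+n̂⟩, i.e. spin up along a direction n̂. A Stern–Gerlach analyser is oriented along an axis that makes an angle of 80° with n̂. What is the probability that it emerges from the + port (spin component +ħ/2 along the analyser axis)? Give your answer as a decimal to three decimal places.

For spin-½, the probability of finding spin-up along an axis at angle θ to the initial spin direction is cos²(θ/2); spin-down is sin²(θ/2).
θ = 80°, so P = cos²(40°) ≈ 0.587.

0.587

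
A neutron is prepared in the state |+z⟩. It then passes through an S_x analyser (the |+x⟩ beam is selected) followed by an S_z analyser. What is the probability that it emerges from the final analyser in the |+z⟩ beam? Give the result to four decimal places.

0.2500

First analyser (S_x): from |+z⟩, P(|+x⟩) = 1/2.
After stage 1 the state is |+x⟩; P(|+z⟩) = |⟨+z|+x⟩|² = 1/2.
Joint probability = 1/2 × 1/2 = 0.2500.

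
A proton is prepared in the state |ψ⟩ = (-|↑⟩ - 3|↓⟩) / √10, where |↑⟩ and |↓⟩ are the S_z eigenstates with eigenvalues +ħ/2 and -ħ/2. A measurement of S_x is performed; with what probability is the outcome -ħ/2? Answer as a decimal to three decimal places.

|-x⟩ = (|↑⟩ - |↓⟩)/√2, so ⟨-x|ψ⟩ = (2) / (√2·√10).
P = |2|² / 20 = 4/20.

0.200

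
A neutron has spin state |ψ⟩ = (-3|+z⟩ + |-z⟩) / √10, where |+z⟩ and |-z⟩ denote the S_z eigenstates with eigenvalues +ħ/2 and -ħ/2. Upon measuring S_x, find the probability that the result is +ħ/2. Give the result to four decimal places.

0.2000

|+x⟩ = (|+z⟩ + |-z⟩)/√2, so ⟨+x|ψ⟩ = (-2) / (√2·√10).
P = |-2|² / 20 = 4/20.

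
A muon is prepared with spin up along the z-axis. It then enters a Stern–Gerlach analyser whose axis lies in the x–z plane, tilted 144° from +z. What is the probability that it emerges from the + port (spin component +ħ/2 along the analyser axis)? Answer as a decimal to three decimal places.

For spin-½, the probability of finding spin-up along an axis at angle θ to the initial spin direction is cos²(θ/2); spin-down is sin²(θ/2).
θ = 144°, so P = cos²(72°) ≈ 0.095.

0.095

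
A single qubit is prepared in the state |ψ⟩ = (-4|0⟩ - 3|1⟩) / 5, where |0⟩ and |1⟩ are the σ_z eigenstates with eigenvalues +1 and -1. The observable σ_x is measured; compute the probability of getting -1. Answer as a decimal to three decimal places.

|-x⟩ = (|0⟩ - |1⟩)/√2, so ⟨-x|ψ⟩ = (-1) / (√2·5).
P = |-1|² / 50 = 1/50.

0.020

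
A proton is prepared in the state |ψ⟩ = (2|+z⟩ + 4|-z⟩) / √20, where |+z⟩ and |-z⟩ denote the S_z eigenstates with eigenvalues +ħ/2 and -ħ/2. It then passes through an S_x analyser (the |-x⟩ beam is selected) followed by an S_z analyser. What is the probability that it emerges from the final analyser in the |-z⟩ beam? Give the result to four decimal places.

0.0500

First analyser (S_x): P(|-x⟩) = |⟨-x|ψ⟩|² = 4/40.
After stage 1 the state is |-x⟩; P(|-z⟩) = |⟨-z|-x⟩|² = 1/2.
Joint probability = 4/40 × 1/2 = 0.0500.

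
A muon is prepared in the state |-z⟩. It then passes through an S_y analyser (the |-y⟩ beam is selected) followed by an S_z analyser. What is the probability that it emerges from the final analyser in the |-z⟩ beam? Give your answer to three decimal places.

0.250

First analyser (S_y): from |-z⟩, P(|-y⟩) = 1/2.
After stage 1 the state is |-y⟩; P(|-z⟩) = |⟨-z|-y⟩|² = 1/2.
Joint probability = 1/2 × 1/2 = 0.250.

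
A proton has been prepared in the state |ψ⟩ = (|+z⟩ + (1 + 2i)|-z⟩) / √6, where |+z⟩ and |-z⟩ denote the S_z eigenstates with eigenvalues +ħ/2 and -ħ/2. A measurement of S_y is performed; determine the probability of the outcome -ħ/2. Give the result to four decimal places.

0.1667

|-y⟩ = (|+z⟩ - i|-z⟩)/√2, so ⟨-y|ψ⟩ = (-1 + i) / (√2·√6).
P = |-1 + i|² / 12 = 2/12.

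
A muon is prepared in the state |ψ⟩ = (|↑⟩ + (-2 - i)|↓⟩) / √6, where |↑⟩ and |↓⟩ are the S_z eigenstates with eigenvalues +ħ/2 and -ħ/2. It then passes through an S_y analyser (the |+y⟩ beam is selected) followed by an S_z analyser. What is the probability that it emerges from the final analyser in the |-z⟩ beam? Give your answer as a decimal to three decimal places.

0.167

First analyser (S_y): P(|+y⟩) = |⟨+y|ψ⟩|² = 4/12.
After stage 1 the state is |+y⟩; P(|-z⟩) = |⟨-z|+y⟩|² = 1/2.
Joint probability = 4/12 × 1/2 = 0.167.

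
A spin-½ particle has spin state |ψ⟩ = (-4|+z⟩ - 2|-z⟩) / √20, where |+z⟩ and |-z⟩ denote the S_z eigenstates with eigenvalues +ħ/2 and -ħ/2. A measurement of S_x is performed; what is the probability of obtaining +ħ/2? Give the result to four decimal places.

|+x⟩ = (|+z⟩ + |-z⟩)/√2, so ⟨+x|ψ⟩ = (-6) / (√2·√20).
P = |-6|² / 40 = 36/40.

0.9000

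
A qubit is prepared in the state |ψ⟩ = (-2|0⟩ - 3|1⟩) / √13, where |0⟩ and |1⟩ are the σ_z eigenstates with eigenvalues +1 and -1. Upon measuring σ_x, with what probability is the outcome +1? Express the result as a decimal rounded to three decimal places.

|+x⟩ = (|0⟩ + |1⟩)/√2, so ⟨+x|ψ⟩ = (-5) / (√2·√13).
P = |-5|² / 26 = 25/26.

0.962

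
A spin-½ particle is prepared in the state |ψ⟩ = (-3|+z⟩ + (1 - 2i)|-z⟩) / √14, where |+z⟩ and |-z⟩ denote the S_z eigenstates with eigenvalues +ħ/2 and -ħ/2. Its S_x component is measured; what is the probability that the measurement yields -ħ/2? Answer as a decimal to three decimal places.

0.714

|-x⟩ = (|+z⟩ - |-z⟩)/√2, so ⟨-x|ψ⟩ = (-4 + 2i) / (√2·√14).
P = |-4 + 2i|² / 28 = 20/28.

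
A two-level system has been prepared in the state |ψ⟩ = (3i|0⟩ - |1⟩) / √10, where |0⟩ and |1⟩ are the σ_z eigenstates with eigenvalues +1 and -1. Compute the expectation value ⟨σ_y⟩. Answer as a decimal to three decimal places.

⟨σ_y⟩ = 2 Im(a* b)/(|a|²+|b|²) with a = 3i, b = -1.
a* b = 3i, so ⟨σ_y⟩ = 6/10.

0.600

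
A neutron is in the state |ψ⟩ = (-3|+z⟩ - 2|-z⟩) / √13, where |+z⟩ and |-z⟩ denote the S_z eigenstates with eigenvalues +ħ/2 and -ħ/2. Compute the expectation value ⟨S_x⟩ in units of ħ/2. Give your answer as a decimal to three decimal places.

0.923

⟨σ_x⟩ = 2 Re(a* b)/(|a|²+|b|²) with a = -3, b = -2.
a* b = 6, so ⟨σ_x⟩ = 12/13.
⟨S_x⟩ = (ħ/2)·⟨σ_x⟩.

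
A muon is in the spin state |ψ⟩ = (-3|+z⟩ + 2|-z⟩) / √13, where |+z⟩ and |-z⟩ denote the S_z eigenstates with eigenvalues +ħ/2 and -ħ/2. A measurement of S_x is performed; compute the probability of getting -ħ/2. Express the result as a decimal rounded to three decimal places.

0.962

|-x⟩ = (|+z⟩ - |-z⟩)/√2, so ⟨-x|ψ⟩ = (-5) / (√2·√13).
P = |-5|² / 26 = 25/26.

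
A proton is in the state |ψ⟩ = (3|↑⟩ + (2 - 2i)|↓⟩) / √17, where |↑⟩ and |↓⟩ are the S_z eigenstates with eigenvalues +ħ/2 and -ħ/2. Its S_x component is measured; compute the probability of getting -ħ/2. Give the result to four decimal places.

0.1471

|-x⟩ = (|↑⟩ - |↓⟩)/√2, so ⟨-x|ψ⟩ = (1 + 2i) / (√2·√17).
P = |1 + 2i|² / 34 = 5/34.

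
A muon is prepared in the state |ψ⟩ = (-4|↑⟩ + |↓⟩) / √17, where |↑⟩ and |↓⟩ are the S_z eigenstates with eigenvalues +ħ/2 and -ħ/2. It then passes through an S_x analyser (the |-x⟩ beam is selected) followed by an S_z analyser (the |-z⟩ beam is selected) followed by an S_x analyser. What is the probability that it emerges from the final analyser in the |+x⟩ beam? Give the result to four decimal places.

First analyser (S_x): P(|-x⟩) = |⟨-x|ψ⟩|² = 25/34.
After stage 1 the state is |-x⟩; P(|-z⟩) = |⟨-z|-x⟩|² = 1/2.
After stage 2 the state is |-z⟩; P(|+x⟩) = |⟨+x|-z⟩|² = 1/2.
Joint probability = 25/34 × 1/2 × 1/2 = 0.1838.

0.1838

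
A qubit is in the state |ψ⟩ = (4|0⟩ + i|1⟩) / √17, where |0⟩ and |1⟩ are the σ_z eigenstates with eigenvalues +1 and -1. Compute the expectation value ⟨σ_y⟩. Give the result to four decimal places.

⟨σ_y⟩ = 2 Im(a* b)/(|a|²+|b|²) with a = 4, b = i.
a* b = 4i, so ⟨σ_y⟩ = 8/17.

0.4706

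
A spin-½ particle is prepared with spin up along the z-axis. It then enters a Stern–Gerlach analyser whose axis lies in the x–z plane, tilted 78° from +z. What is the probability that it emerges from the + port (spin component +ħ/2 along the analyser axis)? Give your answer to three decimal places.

0.604

For spin-½, the probability of finding spin-up along an axis at angle θ to the initial spin direction is cos²(θ/2); spin-down is sin²(θ/2).
θ = 78°, so P = cos²(39°) ≈ 0.604.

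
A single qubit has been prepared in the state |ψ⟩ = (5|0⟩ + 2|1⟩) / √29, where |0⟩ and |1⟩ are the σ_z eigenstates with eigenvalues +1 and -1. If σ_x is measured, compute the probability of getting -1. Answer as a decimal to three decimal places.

|-x⟩ = (|0⟩ - |1⟩)/√2, so ⟨-x|ψ⟩ = (3) / (√2·√29).
P = |3|² / 58 = 9/58.

0.155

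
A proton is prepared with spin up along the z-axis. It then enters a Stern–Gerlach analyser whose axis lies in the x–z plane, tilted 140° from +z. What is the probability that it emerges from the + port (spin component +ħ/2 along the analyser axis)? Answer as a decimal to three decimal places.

0.117

For spin-½, the probability of finding spin-up along an axis at angle θ to the initial spin direction is cos²(θ/2); spin-down is sin²(θ/2).
θ = 140°, so P = cos²(70°) ≈ 0.117.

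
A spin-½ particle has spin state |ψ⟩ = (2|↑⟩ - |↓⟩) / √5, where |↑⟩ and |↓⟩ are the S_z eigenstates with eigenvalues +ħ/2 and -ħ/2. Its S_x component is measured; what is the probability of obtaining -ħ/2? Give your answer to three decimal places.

|-x⟩ = (|↑⟩ - |↓⟩)/√2, so ⟨-x|ψ⟩ = (3) / (√2·√5).
P = |3|² / 10 = 9/10.

0.900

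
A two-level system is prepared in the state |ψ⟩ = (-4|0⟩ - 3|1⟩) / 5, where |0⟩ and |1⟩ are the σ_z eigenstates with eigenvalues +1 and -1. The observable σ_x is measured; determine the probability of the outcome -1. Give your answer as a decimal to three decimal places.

0.020

|-x⟩ = (|0⟩ - |1⟩)/√2, so ⟨-x|ψ⟩ = (-1) / (√2·5).
P = |-1|² / 50 = 1/50.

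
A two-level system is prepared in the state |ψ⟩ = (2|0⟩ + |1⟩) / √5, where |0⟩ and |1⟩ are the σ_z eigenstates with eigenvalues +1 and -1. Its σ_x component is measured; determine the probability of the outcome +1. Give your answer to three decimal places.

|+x⟩ = (|0⟩ + |1⟩)/√2, so ⟨+x|ψ⟩ = (3) / (√2·√5).
P = |3|² / 10 = 9/10.

0.900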